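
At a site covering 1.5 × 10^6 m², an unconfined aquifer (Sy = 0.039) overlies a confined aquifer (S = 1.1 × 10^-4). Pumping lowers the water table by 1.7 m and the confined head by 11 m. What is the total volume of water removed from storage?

Unconfined: ΔV_u = Sy × A × Δh_u = 0.039 × 1.5 × 10^6 × 1.7 = 99450 m³
Confined: ΔV_c = S × A × Δh_c = 1.1 × 10^-4 × 1.5 × 10^6 × 11 = 1815 m³
Total ΔV = 99450 + 1815 = 1.013 × 10^5 m³

ΔV ≈ 1.01 × 10^5 m³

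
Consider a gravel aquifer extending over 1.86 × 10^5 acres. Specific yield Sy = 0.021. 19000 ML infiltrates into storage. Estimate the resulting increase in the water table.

A = 1.86 × 10^5 acres = 7.527 × 10^8 m²
ΔV = 19000 ML = 1.9 × 10^7 m³
Δh = ΔV / (Sy × A) = 1.9 × 10^7 m³ / (0.021 × 7.527 × 10^8 m²) = 1.202 m

Δh ≈ 1.2 m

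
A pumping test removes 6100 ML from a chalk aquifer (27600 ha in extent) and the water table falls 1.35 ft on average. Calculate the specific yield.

Sy ≈ 0.054

A = 27600 ha = 2.76 × 10^8 m²
Δh = 1.35 ft = 0.4115 m
ΔV = 6100 ML = 6.1 × 10^6 m³
Sy = ΔV / (A × Δh) = 6.1 × 10^6 m³ / (2.76 × 10^8 m² × 0.4115 m) = 0.05371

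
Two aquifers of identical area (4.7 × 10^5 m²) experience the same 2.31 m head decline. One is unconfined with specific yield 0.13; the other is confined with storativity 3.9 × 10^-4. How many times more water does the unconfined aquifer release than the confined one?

ΔV_u / ΔV_c ≈ 333

Unconfined: ΔV_u = Sy × A × Δh = 0.13 × 4.7 × 10^5 × 2.31 = 1.411 × 10^5 m³
Confined: ΔV_c = S × A × Δh = 3.9 × 10^-4 × 4.7 × 10^5 × 2.31 = 423.4 m³
Ratio = ΔV_u / ΔV_c = Sy / S = 0.13 / 3.9 × 10^-4 = 333.3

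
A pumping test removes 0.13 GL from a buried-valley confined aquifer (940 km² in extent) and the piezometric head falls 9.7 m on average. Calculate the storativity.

S ≈ 1.4 × 10^-5

A = 940 km² = 9.4 × 10^8 m²
ΔV = 0.13 GL = 1.3 × 10^5 m³
S = ΔV / (A × Δh) = 1.3 × 10^5 m³ / (9.4 × 10^8 m² × 9.7 m) = 1.426 × 10^-5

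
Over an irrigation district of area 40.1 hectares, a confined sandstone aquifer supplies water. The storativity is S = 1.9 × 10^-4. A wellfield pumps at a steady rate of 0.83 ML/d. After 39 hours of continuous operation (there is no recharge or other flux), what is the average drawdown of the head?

Δh ≈ 17.7 m

A = 40.1 hectares = 4.01 × 10^5 m²
Q = 0.83 ML/d = 830 m³/d
t = 39 hours = 1.625 d
ΔV = Q × t = 830 m³/d × 1.625 d = 1349 m³
Δh = ΔV / (S × A) = 1349 / (1.9 × 10^-4 × 4.01 × 10^5) = 17.7 m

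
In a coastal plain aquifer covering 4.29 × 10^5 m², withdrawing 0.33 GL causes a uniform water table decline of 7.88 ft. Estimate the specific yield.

Δh = 7.88 ft = 2.402 m
ΔV = 0.33 GL = 3.3 × 10^5 m³
Sy = ΔV / (A × Δh) = 3.3 × 10^5 m³ / (4.29 × 10^5 m² × 2.402 m) = 0.3203

Sy ≈ 0.32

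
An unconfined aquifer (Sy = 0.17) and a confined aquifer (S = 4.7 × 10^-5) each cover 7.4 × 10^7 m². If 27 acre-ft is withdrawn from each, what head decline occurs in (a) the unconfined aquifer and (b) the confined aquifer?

Δh_u ≈ 0.00265 m; Δh_c ≈ 9.58 m

ΔV = 27 acre-ft = 33300 m³
Unconfined: Δh_u = ΔV/(Sy·A) = 33300/(0.17 × 7.4 × 10^7) = 0.002647 m
Confined: Δh_c = ΔV/(S·A) = 33300/(4.7 × 10^-5 × 7.4 × 10^7) = 9.576 m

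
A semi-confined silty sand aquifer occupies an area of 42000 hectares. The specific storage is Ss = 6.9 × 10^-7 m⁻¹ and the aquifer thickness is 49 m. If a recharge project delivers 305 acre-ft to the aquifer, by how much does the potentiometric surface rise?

S = Ss × b = 6.9 × 10^-7 m⁻¹ × 49 m = 3.381 × 10^-5
A = 42000 hectares = 4.2 × 10^8 m²
ΔV = 305 acre-ft = 3.762 × 10^5 m³
Δh = ΔV / (S × A) = 3.762 × 10^5 m³ / (3.381 × 10^-5 × 4.2 × 10^8 m²) = 26.49 m

Δh ≈ 26.5 m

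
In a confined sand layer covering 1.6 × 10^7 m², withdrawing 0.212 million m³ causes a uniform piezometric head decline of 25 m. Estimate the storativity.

S ≈ 5.3 × 10^-4

ΔV = 0.212 million m³ = 2.12 × 10^5 m³
S = ΔV / (A × Δh) = 2.12 × 10^5 m³ / (1.6 × 10^7 m² × 25 m) = 5.3 × 10^-4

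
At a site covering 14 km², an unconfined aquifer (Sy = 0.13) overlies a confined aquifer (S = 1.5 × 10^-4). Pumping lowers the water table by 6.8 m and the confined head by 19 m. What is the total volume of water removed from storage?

A = 14 km² = 1.4 × 10^7 m²
Unconfined: ΔV_u = Sy × A × Δh_u = 0.13 × 1.4 × 10^7 × 6.8 = 1.238 × 10^7 m³
Confined: ΔV_c = S × A × Δh_c = 1.5 × 10^-4 × 1.4 × 10^7 × 19 = 39900 m³
Total ΔV = 1.238 × 10^7 + 39900 = 1.242 × 10^7 m³

ΔV ≈ 1.24 × 10^7 m³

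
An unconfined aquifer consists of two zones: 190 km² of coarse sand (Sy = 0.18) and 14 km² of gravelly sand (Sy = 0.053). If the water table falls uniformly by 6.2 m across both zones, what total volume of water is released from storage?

ΔV ≈ 2.17 × 10^8 m³

A₁ = 190 km² = 1.9 × 10^8 m²; A₂ = 14 km² = 1.4 × 10^7 m²
ΔV₁ = 0.18 × 1.9 × 10^8 × 6.2 = 2.12 × 10^8 m³
ΔV₂ = 0.053 × 1.4 × 10^7 × 6.2 = 4.6 × 10^6 m³
ΔV = ΔV₁ + ΔV₂ = 2.166 × 10^8 m³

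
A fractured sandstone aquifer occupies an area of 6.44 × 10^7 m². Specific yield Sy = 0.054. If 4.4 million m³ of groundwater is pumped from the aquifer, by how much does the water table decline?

Δh ≈ 1.27 m

ΔV = 4.4 million m³ = 4.4 × 10^6 m³
Δh = ΔV / (Sy × A) = 4.4 × 10^6 m³ / (0.054 × 6.44 × 10^7 m²) = 1.265 m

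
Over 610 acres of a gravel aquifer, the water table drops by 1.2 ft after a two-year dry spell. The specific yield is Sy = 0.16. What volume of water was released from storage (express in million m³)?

A = 610 acres = 2.469 × 10^6 m²
Δh = 1.2 ft = 0.3658 m
ΔV = Sy × A × Δh = 0.16 × 2.469 × 10^6 m² × 0.3658 m = 1.445 × 10^5 m³
ΔV = 1.445 × 10^5 m³ = 0.1445 million m³

ΔV ≈ 0.144 million m³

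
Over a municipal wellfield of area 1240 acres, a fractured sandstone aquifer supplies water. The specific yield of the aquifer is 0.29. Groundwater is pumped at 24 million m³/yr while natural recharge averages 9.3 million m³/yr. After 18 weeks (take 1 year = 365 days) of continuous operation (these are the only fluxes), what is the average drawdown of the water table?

Δh ≈ 3.49 m

A = 1240 acres = 5.018 × 10^6 m²
Net abstraction = 24 − 9.3 = 14.7 million m³/yr
Q_net = 14.7 million m³/yr = 40270 m³/d
t = 18 weeks = 126 d
ΔV = Q × t = 40270 m³/d × 126 d = 5.075 × 10^6 m³
Δh = ΔV / (Sy × A) = 5.075 × 10^6 / (0.29 × 5.018 × 10^6) = 3.487 m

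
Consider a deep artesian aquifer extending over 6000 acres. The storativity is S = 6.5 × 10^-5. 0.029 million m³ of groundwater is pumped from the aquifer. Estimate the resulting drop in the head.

A = 6000 acres = 2.428 × 10^7 m²
ΔV = 0.029 million m³ = 29000 m³
Δh = ΔV / (S × A) = 29000 m³ / (6.5 × 10^-5 × 2.428 × 10^7 m²) = 18.37 m

Δh ≈ 18.4 m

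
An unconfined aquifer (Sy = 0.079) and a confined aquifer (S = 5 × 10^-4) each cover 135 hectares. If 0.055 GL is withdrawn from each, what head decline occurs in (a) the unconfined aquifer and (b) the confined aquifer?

Δh_u ≈ 0.516 m; Δh_c ≈ 81.5 m

A = 135 hectares = 1.35 × 10^6 m²
ΔV = 0.055 GL = 55000 m³
Unconfined: Δh_u = ΔV/(Sy·A) = 55000/(0.079 × 1.35 × 10^6) = 0.5157 m
Confined: Δh_c = ΔV/(S·A) = 55000/(5 × 10^-4 × 1.35 × 10^6) = 81.48 m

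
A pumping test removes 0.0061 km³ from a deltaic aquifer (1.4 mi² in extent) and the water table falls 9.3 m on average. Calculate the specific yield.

A = 1.4 mi² = 3.626 × 10^6 m²
ΔV = 0.0061 km³ = 6.1 × 10^6 m³
Sy = ΔV / (A × Δh) = 6.1 × 10^6 m³ / (3.626 × 10^6 m² × 9.3 m) = 0.1809

Sy ≈ 0.18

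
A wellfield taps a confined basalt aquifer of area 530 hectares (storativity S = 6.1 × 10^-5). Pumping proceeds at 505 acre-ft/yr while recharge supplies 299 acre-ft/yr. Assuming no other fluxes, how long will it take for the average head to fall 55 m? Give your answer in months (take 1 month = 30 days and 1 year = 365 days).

t ≈ 0.851 months

A = 530 hectares = 5.3 × 10^6 m²
ΔV = S × A × Δh = 6.1 × 10^-5 × 5.3 × 10^6 × 55 = 17780 m³
Net withdrawal = 505 − 299 = 206 acre-ft/yr = 696.2 m³/d
t = ΔV / Q = 17780 m³ / 696.2 m³/d = 25.54 d
t = 25.54 d ≈ 0.8514 months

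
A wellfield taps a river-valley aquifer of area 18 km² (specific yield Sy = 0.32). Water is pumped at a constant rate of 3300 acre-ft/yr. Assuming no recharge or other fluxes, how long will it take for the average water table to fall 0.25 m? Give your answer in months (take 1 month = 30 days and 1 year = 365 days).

A = 18 km² = 1.8 × 10^7 m²
ΔV = Sy × A × Δh = 0.32 × 1.8 × 10^7 × 0.25 = 1.44 × 10^6 m³
Q = 3300 acre-ft/yr = 11150 m³/d
t = ΔV / Q = 1.44 × 10^6 m³ / 11150 m³/d = 129.1 d
t = 129.1 d ≈ 4.304 months

t ≈ 4.3 months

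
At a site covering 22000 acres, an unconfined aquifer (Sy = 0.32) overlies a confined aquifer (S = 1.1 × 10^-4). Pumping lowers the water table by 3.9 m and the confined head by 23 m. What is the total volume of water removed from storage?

A = 22000 acres = 8.903 × 10^7 m²
Unconfined: ΔV_u = Sy × A × Δh_u = 0.32 × 8.903 × 10^7 × 3.9 = 1.111 × 10^8 m³
Confined: ΔV_c = S × A × Δh_c = 1.1 × 10^-4 × 8.903 × 10^7 × 23 = 2.252 × 10^5 m³
Total ΔV = 1.111 × 10^8 + 2.252 × 10^5 = 1.113 × 10^8 m³

ΔV ≈ 1.11 × 10^8 m³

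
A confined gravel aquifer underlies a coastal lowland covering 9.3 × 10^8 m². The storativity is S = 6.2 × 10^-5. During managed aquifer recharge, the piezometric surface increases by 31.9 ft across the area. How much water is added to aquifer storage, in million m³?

Δh = 31.9 ft = 9.723 m
ΔV = S × A × Δh = 6.2 × 10^-5 × 9.3 × 10^8 m² × 9.723 m = 5.606 × 10^5 m³
ΔV = 5.606 × 10^5 m³ = 0.5606 million m³

ΔV ≈ 0.561 million m³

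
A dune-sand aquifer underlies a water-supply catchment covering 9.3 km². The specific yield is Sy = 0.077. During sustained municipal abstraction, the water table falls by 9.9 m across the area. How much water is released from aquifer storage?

A = 9.3 km² = 9.3 × 10^6 m²
ΔV = Sy × A × Δh = 0.077 × 9.3 × 10^6 m² × 9.9 m = 7.089 × 10^6 m³

ΔV ≈ 7.09 × 10^6 m³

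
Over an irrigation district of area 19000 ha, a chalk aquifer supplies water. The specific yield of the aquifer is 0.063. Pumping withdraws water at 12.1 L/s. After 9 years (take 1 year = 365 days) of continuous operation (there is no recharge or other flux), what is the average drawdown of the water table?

Δh ≈ 0.287 m

A = 19000 ha = 1.9 × 10^8 m²
Q = 12.1 L/s = 1045 m³/d
t = 9 years = 3285 d
ΔV = Q × t = 1045 m³/d × 3285 d = 3.434 × 10^6 m³
Δh = ΔV / (Sy × A) = 3.434 × 10^6 / (0.063 × 1.9 × 10^8) = 0.2869 m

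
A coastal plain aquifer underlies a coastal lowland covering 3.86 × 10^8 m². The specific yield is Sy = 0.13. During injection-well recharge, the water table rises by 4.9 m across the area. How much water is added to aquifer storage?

ΔV ≈ 2.46 × 10^8 m³

ΔV = Sy × A × Δh = 0.13 × 3.86 × 10^8 m² × 4.9 m = 2.459 × 10^8 m³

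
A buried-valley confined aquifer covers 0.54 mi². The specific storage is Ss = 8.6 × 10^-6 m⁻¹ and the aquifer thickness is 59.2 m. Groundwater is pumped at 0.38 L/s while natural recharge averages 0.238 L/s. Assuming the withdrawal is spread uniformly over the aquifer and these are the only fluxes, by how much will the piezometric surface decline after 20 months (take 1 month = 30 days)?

Δh ≈ 10.3 m

S = Ss × b = 8.6 × 10^-6 m⁻¹ × 59.2 m = 5.091 × 10^-4
A = 0.54 mi² = 1.399 × 10^6 m²
Net abstraction = 0.38 − 0.238 = 0.142 L/s
Q_net = 0.142 L/s = 12.27 m³/d
t = 20 months = 600 d
ΔV = Q × t = 12.27 m³/d × 600 d = 7361 m³
Δh = ΔV / (S × A) = 7361 / (5.091 × 10^-4 × 1.399 × 10^6) = 10.34 m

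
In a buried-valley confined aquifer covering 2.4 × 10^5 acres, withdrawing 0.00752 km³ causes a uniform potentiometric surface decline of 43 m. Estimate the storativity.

A = 2.4 × 10^5 acres = 9.712 × 10^8 m²
ΔV = 0.00752 km³ = 7.52 × 10^6 m³
S = ΔV / (A × Δh) = 7.52 × 10^6 m³ / (9.712 × 10^8 m² × 43 m) = 1.801 × 10^-4

S ≈ 1.8 × 10^-4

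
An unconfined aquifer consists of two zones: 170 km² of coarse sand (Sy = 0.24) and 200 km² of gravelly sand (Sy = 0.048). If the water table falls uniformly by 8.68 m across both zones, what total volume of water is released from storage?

A₁ = 170 km² = 1.7 × 10^8 m²; A₂ = 200 km² = 2 × 10^8 m²
ΔV₁ = 0.24 × 1.7 × 10^8 × 8.68 = 3.541 × 10^8 m³
ΔV₂ = 0.048 × 2 × 10^8 × 8.68 = 8.333 × 10^7 m³
ΔV = ΔV₁ + ΔV₂ = 4.375 × 10^8 m³

ΔV ≈ 4.37 × 10^8 m³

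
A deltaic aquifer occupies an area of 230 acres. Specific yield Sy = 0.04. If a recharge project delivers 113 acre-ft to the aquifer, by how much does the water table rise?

A = 230 acres = 9.308 × 10^5 m²
ΔV = 113 acre-ft = 1.394 × 10^5 m³
Δh = ΔV / (Sy × A) = 1.394 × 10^5 m³ / (0.04 × 9.308 × 10^5 m²) = 3.744 m

Δh ≈ 3.74 m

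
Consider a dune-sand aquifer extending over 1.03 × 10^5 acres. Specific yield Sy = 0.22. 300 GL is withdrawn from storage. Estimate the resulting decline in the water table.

A = 1.03 × 10^5 acres = 4.168 × 10^8 m²
ΔV = 300 GL = 3 × 10^8 m³
Δh = ΔV / (Sy × A) = 3 × 10^8 m³ / (0.22 × 4.168 × 10^8 m²) = 3.271 m

Δh ≈ 3.27 m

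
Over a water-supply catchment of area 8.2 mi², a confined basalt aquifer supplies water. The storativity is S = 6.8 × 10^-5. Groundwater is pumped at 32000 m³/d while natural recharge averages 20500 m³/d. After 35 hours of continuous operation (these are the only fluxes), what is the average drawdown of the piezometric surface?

A = 8.2 mi² = 2.124 × 10^7 m²
Net abstraction = 32000 − 20500 = 11500 m³/d
t = 35 hours = 1.458 d
ΔV = Q × t = 11500 m³/d × 1.458 d = 16770 m³
Δh = ΔV / (S × A) = 16770 / (6.8 × 10^-5 × 2.124 × 10^7) = 11.61 m

Δh ≈ 11.6 m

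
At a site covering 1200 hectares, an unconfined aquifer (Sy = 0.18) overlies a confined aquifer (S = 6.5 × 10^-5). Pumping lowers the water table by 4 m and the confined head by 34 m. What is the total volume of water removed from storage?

ΔV ≈ 8.67 × 10^6 m³

A = 1200 hectares = 1.2 × 10^7 m²
Unconfined: ΔV_u = Sy × A × Δh_u = 0.18 × 1.2 × 10^7 × 4 = 8.64 × 10^6 m³
Confined: ΔV_c = S × A × Δh_c = 6.5 × 10^-5 × 1.2 × 10^7 × 34 = 26520 m³
Total ΔV = 8.64 × 10^6 + 26520 = 8.667 × 10^6 m³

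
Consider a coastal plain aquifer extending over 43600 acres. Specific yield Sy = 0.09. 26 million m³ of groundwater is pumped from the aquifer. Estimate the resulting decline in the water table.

A = 43600 acres = 1.764 × 10^8 m²
ΔV = 26 million m³ = 2.6 × 10^7 m³
Δh = ΔV / (Sy × A) = 2.6 × 10^7 m³ / (0.09 × 1.764 × 10^8 m²) = 1.637 m

Δh ≈ 1.64 m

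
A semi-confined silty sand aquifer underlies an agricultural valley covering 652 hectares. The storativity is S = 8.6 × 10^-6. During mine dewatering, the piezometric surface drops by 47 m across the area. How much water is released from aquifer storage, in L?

A = 652 hectares = 6.52 × 10^6 m²
ΔV = S × A × Δh = 8.6 × 10^-6 × 6.52 × 10^6 m² × 47 m = 2635 m³
ΔV = 2635 m³ = 2.635 × 10^6 L

ΔV ≈ 2.64 × 10^6 L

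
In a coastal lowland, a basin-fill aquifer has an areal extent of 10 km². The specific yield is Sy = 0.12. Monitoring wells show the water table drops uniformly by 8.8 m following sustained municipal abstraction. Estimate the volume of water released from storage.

ΔV ≈ 1.06 × 10^7 m³

A = 10 km² = 1 × 10^7 m²
ΔV = Sy × A × Δh = 0.12 × 1 × 10^7 m² × 8.8 m = 1.056 × 10^7 m³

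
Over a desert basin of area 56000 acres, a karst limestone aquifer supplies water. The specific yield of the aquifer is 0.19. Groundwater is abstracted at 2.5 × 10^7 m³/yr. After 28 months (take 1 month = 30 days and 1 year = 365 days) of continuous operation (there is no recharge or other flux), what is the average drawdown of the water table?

Δh ≈ 1.34 m

A = 56000 acres = 2.266 × 10^8 m²
Q = 2.5 × 10^7 m³/yr = 68490 m³/d
t = 28 months = 840 d
ΔV = Q × t = 68490 m³/d × 840 d = 5.753 × 10^7 m³
Δh = ΔV / (Sy × A) = 5.753 × 10^7 / (0.19 × 2.266 × 10^8) = 1.336 m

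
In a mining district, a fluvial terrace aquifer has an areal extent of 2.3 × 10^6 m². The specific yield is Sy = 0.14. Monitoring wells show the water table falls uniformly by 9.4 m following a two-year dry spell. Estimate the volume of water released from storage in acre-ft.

ΔV = Sy × A × Δh = 0.14 × 2.3 × 10^6 m² × 9.4 m = 3.027 × 10^6 m³
ΔV = 3.027 × 10^6 m³ = 2454 acre-ft

ΔV ≈ 2450 acre-ft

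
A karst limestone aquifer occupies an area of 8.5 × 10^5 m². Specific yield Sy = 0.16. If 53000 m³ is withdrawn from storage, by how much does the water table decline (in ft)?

Δh = ΔV / (Sy × A) = 53000 m³ / (0.16 × 8.5 × 10^5 m²) = 0.3897 m
Δh = 0.3897 m = 1.279 ft

Δh ≈ 1.28 ft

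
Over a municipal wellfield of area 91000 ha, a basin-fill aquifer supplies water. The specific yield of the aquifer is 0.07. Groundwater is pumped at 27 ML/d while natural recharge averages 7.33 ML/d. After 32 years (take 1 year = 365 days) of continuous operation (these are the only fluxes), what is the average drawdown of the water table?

Δh ≈ 3.61 m

A = 91000 ha = 9.1 × 10^8 m²
Net abstraction = 27 − 7.33 = 19.67 ML/d
Q_net = 19.67 ML/d = 19670 m³/d
t = 32 years = 11680 d
ΔV = Q × t = 19670 m³/d × 11680 d = 2.297 × 10^8 m³
Δh = ΔV / (Sy × A) = 2.297 × 10^8 / (0.07 × 9.1 × 10^8) = 3.607 m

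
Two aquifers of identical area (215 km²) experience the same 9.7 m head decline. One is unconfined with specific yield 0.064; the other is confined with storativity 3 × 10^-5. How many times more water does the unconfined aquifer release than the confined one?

ΔV_u / ΔV_c ≈ 2130

A = 215 km² = 2.15 × 10^8 m²
Unconfined: ΔV_u = Sy × A × Δh = 0.064 × 2.15 × 10^8 × 9.7 = 1.335 × 10^8 m³
Confined: ΔV_c = S × A × Δh = 3 × 10^-5 × 2.15 × 10^8 × 9.7 = 62560 m³
Ratio = ΔV_u / ΔV_c = Sy / S = 0.064 / 3 × 10^-5 = 2133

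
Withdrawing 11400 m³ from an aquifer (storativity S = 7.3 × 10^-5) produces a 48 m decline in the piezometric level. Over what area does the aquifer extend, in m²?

A = ΔV / (S × Δh) = 11400 / (7.3 × 10^-5 × 48) = 3.253 × 10^6 m²

A ≈ 3.25 × 10^6 m²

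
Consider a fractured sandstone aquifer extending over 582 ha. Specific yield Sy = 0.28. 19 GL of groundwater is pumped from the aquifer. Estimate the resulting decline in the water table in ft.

A = 582 ha = 5.82 × 10^6 m²
ΔV = 19 GL = 1.9 × 10^7 m³
Δh = ΔV / (Sy × A) = 1.9 × 10^7 m³ / (0.28 × 5.82 × 10^6 m²) = 11.66 m
Δh = 11.66 m = 38.25 ft

Δh ≈ 38.3 ft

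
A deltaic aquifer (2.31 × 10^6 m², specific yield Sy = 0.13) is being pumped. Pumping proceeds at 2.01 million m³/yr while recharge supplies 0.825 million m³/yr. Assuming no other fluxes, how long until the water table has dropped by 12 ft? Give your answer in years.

Δh = 12 ft = 3.658 m
ΔV = Sy × A × Δh = 0.13 × 2.31 × 10^6 × 3.658 = 1.098 × 10^6 m³
Net withdrawal = 2.01 − 0.825 = 1.185 million m³/yr = 3247 m³/d
t = ΔV / Q = 1.098 × 10^6 m³ / 3247 m³/d = 338.3 d
t = 338.3 d ≈ 0.9269 years

t ≈ 0.927 years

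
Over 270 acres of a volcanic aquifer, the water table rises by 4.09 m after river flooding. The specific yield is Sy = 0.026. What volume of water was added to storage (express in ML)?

ΔV ≈ 116 ML

A = 270 acres = 1.093 × 10^6 m²
ΔV = Sy × A × Δh = 0.026 × 1.093 × 10^6 m² × 4.09 m = 1.162 × 10^5 m³
ΔV = 1.162 × 10^5 m³ = 116.2 ML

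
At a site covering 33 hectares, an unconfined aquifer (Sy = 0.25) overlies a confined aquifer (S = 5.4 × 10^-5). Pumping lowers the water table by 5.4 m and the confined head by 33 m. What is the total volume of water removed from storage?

A = 33 hectares = 3.3 × 10^5 m²
Unconfined: ΔV_u = Sy × A × Δh_u = 0.25 × 3.3 × 10^5 × 5.4 = 4.455 × 10^5 m³
Confined: ΔV_c = S × A × Δh_c = 5.4 × 10^-5 × 3.3 × 10^5 × 33 = 588.1 m³
Total ΔV = 4.455 × 10^5 + 588.1 = 4.461 × 10^5 m³

ΔV ≈ 4.46 × 10^5 m³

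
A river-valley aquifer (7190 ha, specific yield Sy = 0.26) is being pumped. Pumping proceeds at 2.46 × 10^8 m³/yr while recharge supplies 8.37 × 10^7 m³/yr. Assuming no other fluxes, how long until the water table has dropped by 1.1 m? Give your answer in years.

A = 7190 ha = 7.19 × 10^7 m²
ΔV = Sy × A × Δh = 0.26 × 7.19 × 10^7 × 1.1 = 2.056 × 10^7 m³
Net withdrawal = 2.46 × 10^8 − 8.37 × 10^7 = 1.623 × 10^8 m³/yr = 4.447 × 10^5 m³/d
t = ΔV / Q = 2.056 × 10^7 m³ / 4.447 × 10^5 m³/d = 46.25 d
t = 46.25 d ≈ 0.1267 years

t ≈ 0.127 years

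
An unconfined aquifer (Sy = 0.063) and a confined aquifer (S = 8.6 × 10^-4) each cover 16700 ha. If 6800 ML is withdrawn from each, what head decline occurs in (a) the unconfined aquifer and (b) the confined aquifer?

A = 16700 ha = 1.67 × 10^8 m²
ΔV = 6800 ML = 6.8 × 10^6 m³
Unconfined: Δh_u = ΔV/(Sy·A) = 6.8 × 10^6/(0.063 × 1.67 × 10^8) = 0.6463 m
Confined: Δh_c = ΔV/(S·A) = 6.8 × 10^6/(8.6 × 10^-4 × 1.67 × 10^8) = 47.35 m

Δh_u ≈ 0.646 m; Δh_c ≈ 47.3 m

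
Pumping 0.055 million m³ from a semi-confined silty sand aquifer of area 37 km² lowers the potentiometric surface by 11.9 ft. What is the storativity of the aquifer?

A = 37 km² = 3.7 × 10^7 m²
Δh = 11.9 ft = 3.627 m
ΔV = 0.055 million m³ = 55000 m³
S = ΔV / (A × Δh) = 55000 m³ / (3.7 × 10^7 m² × 3.627 m) = 4.098 × 10^-4

S ≈ 4.1 × 10^-4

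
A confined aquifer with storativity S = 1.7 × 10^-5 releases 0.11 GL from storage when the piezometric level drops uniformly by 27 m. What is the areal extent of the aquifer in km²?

ΔV = 0.11 GL = 1.1 × 10^5 m³
A = ΔV / (S × Δh) = 1.1 × 10^5 / (1.7 × 10^-5 × 27) = 2.397 × 10^8 m²
A = 2.397 × 10^8 m² = 239.7 km²

A ≈ 240 km²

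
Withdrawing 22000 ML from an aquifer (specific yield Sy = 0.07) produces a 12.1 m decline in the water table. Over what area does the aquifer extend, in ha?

ΔV = 22000 ML = 2.2 × 10^7 m³
A = ΔV / (Sy × Δh) = 2.2 × 10^7 / (0.07 × 12.1) = 2.597 × 10^7 m²
A = 2.597 × 10^7 m² = 2597 ha

A ≈ 2600 ha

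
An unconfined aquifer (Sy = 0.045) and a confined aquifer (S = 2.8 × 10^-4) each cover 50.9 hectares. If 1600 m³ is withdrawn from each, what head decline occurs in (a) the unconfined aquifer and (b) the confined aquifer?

Δh_u ≈ 0.0699 m; Δh_c ≈ 11.2 m

A = 50.9 hectares = 5.09 × 10^5 m²
Unconfined: Δh_u = ΔV/(Sy·A) = 1600/(0.045 × 5.09 × 10^5) = 0.06985 m
Confined: Δh_c = ΔV/(S·A) = 1600/(2.8 × 10^-4 × 5.09 × 10^5) = 11.23 m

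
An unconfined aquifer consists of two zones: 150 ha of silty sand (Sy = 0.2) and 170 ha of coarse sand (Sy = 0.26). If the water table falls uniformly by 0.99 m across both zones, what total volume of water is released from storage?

A₁ = 150 ha = 1.5 × 10^6 m²; A₂ = 170 ha = 1.7 × 10^6 m²
ΔV₁ = 0.2 × 1.5 × 10^6 × 0.99 = 2.97 × 10^5 m³
ΔV₂ = 0.26 × 1.7 × 10^6 × 0.99 = 4.376 × 10^5 m³
ΔV = ΔV₁ + ΔV₂ = 7.346 × 10^5 m³

ΔV ≈ 7.35 × 10^5 m³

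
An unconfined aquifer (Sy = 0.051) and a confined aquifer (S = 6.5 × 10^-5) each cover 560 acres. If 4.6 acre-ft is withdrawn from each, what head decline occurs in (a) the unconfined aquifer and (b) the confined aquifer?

Δh_u ≈ 0.0491 m; Δh_c ≈ 38.5 m

A = 560 acres = 2.266 × 10^6 m²
ΔV = 4.6 acre-ft = 5674 m³
Unconfined: Δh_u = ΔV/(Sy·A) = 5674/(0.051 × 2.266 × 10^6) = 0.04909 m
Confined: Δh_c = ΔV/(S·A) = 5674/(6.5 × 10^-5 × 2.266 × 10^6) = 38.52 m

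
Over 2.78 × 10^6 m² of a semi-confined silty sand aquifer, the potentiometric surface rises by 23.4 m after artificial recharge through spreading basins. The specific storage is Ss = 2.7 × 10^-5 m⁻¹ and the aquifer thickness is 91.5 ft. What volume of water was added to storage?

b = 91.5 ft = 27.89 m
S = Ss × b = 2.7 × 10^-5 m⁻¹ × 27.89 m = 7.53 × 10^-4
ΔV = S × A × Δh = 7.53 × 10^-4 × 2.78 × 10^6 m² × 23.4 m = 48980 m³

ΔV ≈ 49000 m³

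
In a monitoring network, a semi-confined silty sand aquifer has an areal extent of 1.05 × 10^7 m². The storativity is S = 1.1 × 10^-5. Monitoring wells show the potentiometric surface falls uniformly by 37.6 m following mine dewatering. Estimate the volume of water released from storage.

ΔV ≈ 4340 m³

ΔV = S × A × Δh = 1.1 × 10^-5 × 1.05 × 10^7 m² × 37.6 m = 4343 m³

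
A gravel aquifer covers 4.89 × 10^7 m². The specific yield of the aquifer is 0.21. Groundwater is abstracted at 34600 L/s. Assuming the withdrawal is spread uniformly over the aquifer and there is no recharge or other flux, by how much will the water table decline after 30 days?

Δh ≈ 8.73 m

Q = 34600 L/s = 2.989 × 10^6 m³/d
ΔV = Q × t = 2.989 × 10^6 m³/d × 30 d = 8.968 × 10^7 m³
Δh = ΔV / (Sy × A) = 8.968 × 10^7 / (0.21 × 4.89 × 10^7) = 8.733 m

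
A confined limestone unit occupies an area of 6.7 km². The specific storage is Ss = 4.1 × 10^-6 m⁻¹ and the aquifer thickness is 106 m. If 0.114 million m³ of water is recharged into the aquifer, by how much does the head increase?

S = Ss × b = 4.1 × 10^-6 m⁻¹ × 106 m = 4.346 × 10^-4
A = 6.7 km² = 6.7 × 10^6 m²
ΔV = 0.114 million m³ = 1.14 × 10^5 m³
Δh = ΔV / (S × A) = 1.14 × 10^5 m³ / (4.346 × 10^-4 × 6.7 × 10^6 m²) = 39.15 m

Δh ≈ 39.2 m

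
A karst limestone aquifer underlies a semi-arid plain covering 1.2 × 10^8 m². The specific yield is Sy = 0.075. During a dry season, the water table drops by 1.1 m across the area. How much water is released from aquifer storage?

ΔV = Sy × A × Δh = 0.075 × 1.2 × 10^8 m² × 1.1 m = 9.9 × 10^6 m³

ΔV ≈ 9.9 × 10^6 m³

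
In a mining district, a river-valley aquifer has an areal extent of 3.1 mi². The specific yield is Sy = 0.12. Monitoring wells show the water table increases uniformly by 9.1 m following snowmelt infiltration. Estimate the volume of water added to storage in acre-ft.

A = 3.1 mi² = 8.029 × 10^6 m²
ΔV = Sy × A × Δh = 0.12 × 8.029 × 10^6 m² × 9.1 m = 8.768 × 10^6 m³
ΔV = 8.768 × 10^6 m³ = 7108 acre-ft

ΔV ≈ 7110 acre-ft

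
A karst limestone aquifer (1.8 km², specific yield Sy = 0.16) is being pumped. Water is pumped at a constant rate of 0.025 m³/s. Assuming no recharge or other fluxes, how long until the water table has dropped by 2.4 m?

t ≈ 320 days

A = 1.8 km² = 1.8 × 10^6 m²
ΔV = Sy × A × Δh = 0.16 × 1.8 × 10^6 × 2.4 = 6.912 × 10^5 m³
Q = 0.025 m³/s = 2160 m³/d
t = ΔV / Q = 6.912 × 10^5 m³ / 2160 m³/d = 320 d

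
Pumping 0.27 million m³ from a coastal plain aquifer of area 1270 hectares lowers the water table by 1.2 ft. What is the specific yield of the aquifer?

Sy ≈ 0.058

A = 1270 hectares = 1.27 × 10^7 m²
Δh = 1.2 ft = 0.3658 m
ΔV = 0.27 million m³ = 2.7 × 10^5 m³
Sy = ΔV / (A × Δh) = 2.7 × 10^5 m³ / (1.27 × 10^7 m² × 0.3658 m) = 0.05813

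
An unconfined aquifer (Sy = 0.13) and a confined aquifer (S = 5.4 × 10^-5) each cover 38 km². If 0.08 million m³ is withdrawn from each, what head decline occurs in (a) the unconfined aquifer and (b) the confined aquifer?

Δh_u ≈ 0.0162 m; Δh_c ≈ 39 m

A = 38 km² = 3.8 × 10^7 m²
ΔV = 0.08 million m³ = 80000 m³
Unconfined: Δh_u = ΔV/(Sy·A) = 80000/(0.13 × 3.8 × 10^7) = 0.01619 m
Confined: Δh_c = ΔV/(S·A) = 80000/(5.4 × 10^-5 × 3.8 × 10^7) = 38.99 m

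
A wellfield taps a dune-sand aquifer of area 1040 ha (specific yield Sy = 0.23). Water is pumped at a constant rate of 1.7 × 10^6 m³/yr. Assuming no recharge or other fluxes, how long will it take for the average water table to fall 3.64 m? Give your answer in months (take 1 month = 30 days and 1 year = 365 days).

A = 1040 ha = 1.04 × 10^7 m²
ΔV = Sy × A × Δh = 0.23 × 1.04 × 10^7 × 3.64 = 8.707 × 10^6 m³
Q = 1.7 × 10^6 m³/yr = 4658 m³/d
t = ΔV / Q = 8.707 × 10^6 m³ / 4658 m³/d = 1869 d
t = 1869 d ≈ 62.31 months

t ≈ 62.3 months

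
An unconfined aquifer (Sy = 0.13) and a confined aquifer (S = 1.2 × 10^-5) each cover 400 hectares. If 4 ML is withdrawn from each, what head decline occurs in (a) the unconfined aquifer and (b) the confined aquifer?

A = 400 hectares = 4 × 10^6 m²
ΔV = 4 ML = 4000 m³
Unconfined: Δh_u = ΔV/(Sy·A) = 4000/(0.13 × 4 × 10^6) = 0.007692 m
Confined: Δh_c = ΔV/(S·A) = 4000/(1.2 × 10^-5 × 4 × 10^6) = 83.33 m

Δh_u ≈ 0.00769 m; Δh_c ≈ 83.3 m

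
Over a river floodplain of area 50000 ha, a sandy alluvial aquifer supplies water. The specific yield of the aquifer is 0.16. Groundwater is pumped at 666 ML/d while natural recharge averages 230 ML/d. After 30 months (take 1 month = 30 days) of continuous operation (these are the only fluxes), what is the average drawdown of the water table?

A = 50000 ha = 5 × 10^8 m²
Net abstraction = 666 − 230 = 436 ML/d
Q_net = 436 ML/d = 4.36 × 10^5 m³/d
t = 30 months = 900 d
ΔV = Q × t = 4.36 × 10^5 m³/d × 900 d = 3.924 × 10^8 m³
Δh = ΔV / (Sy × A) = 3.924 × 10^8 / (0.16 × 5 × 10^8) = 4.905 m

Δh ≈ 4.91 m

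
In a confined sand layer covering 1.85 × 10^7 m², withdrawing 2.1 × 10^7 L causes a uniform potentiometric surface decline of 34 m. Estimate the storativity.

S ≈ 3.3 × 10^-5

ΔV = 2.1 × 10^7 L = 21000 m³
S = ΔV / (A × Δh) = 21000 m³ / (1.85 × 10^7 m² × 34 m) = 3.339 × 10^-5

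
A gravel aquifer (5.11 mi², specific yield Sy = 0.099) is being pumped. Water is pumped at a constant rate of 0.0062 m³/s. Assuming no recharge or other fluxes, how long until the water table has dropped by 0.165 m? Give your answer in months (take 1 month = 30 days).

A = 5.11 mi² = 1.323 × 10^7 m²
ΔV = Sy × A × Δh = 0.099 × 1.323 × 10^7 × 0.165 = 2.162 × 10^5 m³
Q = 0.0062 m³/s = 535.7 m³/d
t = ΔV / Q = 2.162 × 10^5 m³ / 535.7 m³/d = 403.6 d
t = 403.6 d ≈ 13.45 months

t ≈ 13.5 months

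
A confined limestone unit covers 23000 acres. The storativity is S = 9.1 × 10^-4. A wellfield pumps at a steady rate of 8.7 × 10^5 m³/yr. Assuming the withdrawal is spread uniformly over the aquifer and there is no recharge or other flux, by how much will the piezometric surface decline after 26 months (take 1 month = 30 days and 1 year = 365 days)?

A = 23000 acres = 9.308 × 10^7 m²
Q = 8.7 × 10^5 m³/yr = 2384 m³/d
t = 26 months = 780 d
ΔV = Q × t = 2384 m³/d × 780 d = 1.859 × 10^6 m³
Δh = ΔV / (S × A) = 1.859 × 10^6 / (9.1 × 10^-4 × 9.308 × 10^7) = 21.95 m

Δh ≈ 21.9 m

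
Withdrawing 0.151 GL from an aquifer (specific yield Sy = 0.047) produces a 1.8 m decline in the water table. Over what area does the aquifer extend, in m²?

A ≈ 1.78 × 10^6 m²

ΔV = 0.151 GL = 1.51 × 10^5 m³
A = ΔV / (Sy × Δh) = 1.51 × 10^5 / (0.047 × 1.8) = 1.785 × 10^6 m²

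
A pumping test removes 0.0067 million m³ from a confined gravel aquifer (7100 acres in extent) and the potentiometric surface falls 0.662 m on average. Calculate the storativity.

S ≈ 3.5 × 10^-4

A = 7100 acres = 2.873 × 10^7 m²
ΔV = 0.0067 million m³ = 6700 m³
S = ΔV / (A × Δh) = 6700 m³ / (2.873 × 10^7 m² × 0.662 m) = 3.522 × 10^-4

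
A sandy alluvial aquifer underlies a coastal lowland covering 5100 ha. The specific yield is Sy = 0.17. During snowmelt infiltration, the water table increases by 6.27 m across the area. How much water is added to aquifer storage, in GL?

A = 5100 ha = 5.1 × 10^7 m²
ΔV = Sy × A × Δh = 0.17 × 5.1 × 10^7 m² × 6.27 m = 5.436 × 10^7 m³
ΔV = 5.436 × 10^7 m³ = 54.36 GL

ΔV ≈ 54.4 GL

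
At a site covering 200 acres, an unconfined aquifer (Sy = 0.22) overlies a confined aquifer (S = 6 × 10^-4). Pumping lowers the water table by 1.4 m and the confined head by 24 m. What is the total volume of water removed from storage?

A = 200 acres = 8.094 × 10^5 m²
Unconfined: ΔV_u = Sy × A × Δh_u = 0.22 × 8.094 × 10^5 × 1.4 = 2.493 × 10^5 m³
Confined: ΔV_c = S × A × Δh_c = 6 × 10^-4 × 8.094 × 10^5 × 24 = 11650 m³
Total ΔV = 2.493 × 10^5 + 11650 = 2.609 × 10^5 m³

ΔV ≈ 2.61 × 10^5 m³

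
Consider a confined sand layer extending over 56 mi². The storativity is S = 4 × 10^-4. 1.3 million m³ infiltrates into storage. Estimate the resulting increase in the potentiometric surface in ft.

Δh ≈ 73.5 ft

A = 56 mi² = 1.45 × 10^8 m²
ΔV = 1.3 million m³ = 1.3 × 10^6 m³
Δh = ΔV / (S × A) = 1.3 × 10^6 m³ / (4 × 10^-4 × 1.45 × 10^8 m²) = 22.41 m
Δh = 22.41 m = 73.52 ft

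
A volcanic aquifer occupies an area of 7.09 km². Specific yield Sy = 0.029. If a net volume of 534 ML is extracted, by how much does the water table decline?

A = 7.09 km² = 7.09 × 10^6 m²
ΔV = 534 ML = 5.34 × 10^5 m³
Δh = ΔV / (Sy × A) = 5.34 × 10^5 m³ / (0.029 × 7.09 × 10^6 m²) = 2.597 m

Δh ≈ 2.6 m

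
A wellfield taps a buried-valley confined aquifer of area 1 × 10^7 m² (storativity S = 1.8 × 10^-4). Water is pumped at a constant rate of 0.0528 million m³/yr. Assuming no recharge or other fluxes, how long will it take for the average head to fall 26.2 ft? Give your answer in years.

Δh = 26.2 ft = 7.986 m
ΔV = S × A × Δh = 1.8 × 10^-4 × 1 × 10^7 × 7.986 = 14370 m³
Q = 0.0528 million m³/yr = 144.7 m³/d
t = ΔV / Q = 14370 m³ / 144.7 m³/d = 99.37 d
t = 99.37 d ≈ 0.2722 years

t ≈ 0.272 years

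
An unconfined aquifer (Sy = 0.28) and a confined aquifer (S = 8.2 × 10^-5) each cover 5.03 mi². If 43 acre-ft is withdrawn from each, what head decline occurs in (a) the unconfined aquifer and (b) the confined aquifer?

A = 5.03 mi² = 1.303 × 10^7 m²
ΔV = 43 acre-ft = 53040 m³
Unconfined: Δh_u = ΔV/(Sy·A) = 53040/(0.28 × 1.303 × 10^7) = 0.01454 m
Confined: Δh_c = ΔV/(S·A) = 53040/(8.2 × 10^-5 × 1.303 × 10^7) = 49.65 m

Δh_u ≈ 0.0145 m; Δh_c ≈ 49.7 m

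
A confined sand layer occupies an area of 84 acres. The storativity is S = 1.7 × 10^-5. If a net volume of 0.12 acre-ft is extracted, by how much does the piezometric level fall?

Δh ≈ 25.6 m

A = 84 acres = 3.399 × 10^5 m²
ΔV = 0.12 acre-ft = 148 m³
Δh = ΔV / (S × A) = 148 m³ / (1.7 × 10^-5 × 3.399 × 10^5 m²) = 25.61 m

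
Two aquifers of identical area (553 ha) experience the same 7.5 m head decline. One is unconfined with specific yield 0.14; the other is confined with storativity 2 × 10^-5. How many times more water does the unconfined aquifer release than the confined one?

ΔV_u / ΔV_c ≈ 7000

A = 553 ha = 5.53 × 10^6 m²
Unconfined: ΔV_u = Sy × A × Δh = 0.14 × 5.53 × 10^6 × 7.5 = 5.807 × 10^6 m³
Confined: ΔV_c = S × A × Δh = 2 × 10^-5 × 5.53 × 10^6 × 7.5 = 829.5 m³
Ratio = ΔV_u / ΔV_c = Sy / S = 0.14 / 2 × 10^-5 = 7000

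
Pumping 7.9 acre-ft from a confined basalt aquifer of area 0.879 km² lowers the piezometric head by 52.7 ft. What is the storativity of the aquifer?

S ≈ 6.9 × 10^-4

A = 0.879 km² = 8.79 × 10^5 m²
Δh = 52.7 ft = 16.06 m
ΔV = 7.9 acre-ft = 9745 m³
S = ΔV / (A × Δh) = 9745 m³ / (8.79 × 10^5 m² × 16.06 m) = 6.902 × 10^-4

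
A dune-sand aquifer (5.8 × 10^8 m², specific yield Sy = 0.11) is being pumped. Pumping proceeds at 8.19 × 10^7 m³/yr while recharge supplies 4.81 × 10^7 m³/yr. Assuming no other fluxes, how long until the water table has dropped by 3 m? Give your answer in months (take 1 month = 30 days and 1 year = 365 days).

t ≈ 68.9 months

ΔV = Sy × A × Δh = 0.11 × 5.8 × 10^8 × 3 = 1.914 × 10^8 m³
Net withdrawal = 8.19 × 10^7 − 4.81 × 10^7 = 3.38 × 10^7 m³/yr = 92600 m³/d
t = ΔV / Q = 1.914 × 10^8 m³ / 92600 m³/d = 2067 d
t = 2067 d ≈ 68.9 months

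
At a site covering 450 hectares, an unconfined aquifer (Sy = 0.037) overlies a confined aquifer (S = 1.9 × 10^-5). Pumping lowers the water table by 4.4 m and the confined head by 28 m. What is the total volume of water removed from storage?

ΔV ≈ 7.35 × 10^5 m³

A = 450 hectares = 4.5 × 10^6 m²
Unconfined: ΔV_u = Sy × A × Δh_u = 0.037 × 4.5 × 10^6 × 4.4 = 7.326 × 10^5 m³
Confined: ΔV_c = S × A × Δh_c = 1.9 × 10^-5 × 4.5 × 10^6 × 28 = 2394 m³
Total ΔV = 7.326 × 10^5 + 2394 = 7.35 × 10^5 m³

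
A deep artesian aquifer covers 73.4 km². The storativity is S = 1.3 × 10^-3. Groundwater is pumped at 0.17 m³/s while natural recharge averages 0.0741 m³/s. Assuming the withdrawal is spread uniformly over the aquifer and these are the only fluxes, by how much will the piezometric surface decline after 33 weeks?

Δh ≈ 20.1 m

A = 73.4 km² = 7.34 × 10^7 m²
Net abstraction = 0.17 − 0.0741 = 0.0959 m³/s
Q_net = 0.0959 m³/s = 8286 m³/d
t = 33 weeks = 231 d
ΔV = Q × t = 8286 m³/d × 231 d = 1.914 × 10^6 m³
Δh = ΔV / (S × A) = 1.914 × 10^6 / (0.0013 × 7.34 × 10^7) = 20.06 m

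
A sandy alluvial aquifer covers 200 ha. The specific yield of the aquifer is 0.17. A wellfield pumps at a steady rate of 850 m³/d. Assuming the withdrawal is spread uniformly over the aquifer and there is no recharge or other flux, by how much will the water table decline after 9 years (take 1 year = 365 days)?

A = 200 ha = 2 × 10^6 m²
t = 9 years = 3285 d
ΔV = Q × t = 850 m³/d × 3285 d = 2.792 × 10^6 m³
Δh = ΔV / (Sy × A) = 2.792 × 10^6 / (0.17 × 2 × 10^6) = 8.213 m

Δh ≈ 8.21 m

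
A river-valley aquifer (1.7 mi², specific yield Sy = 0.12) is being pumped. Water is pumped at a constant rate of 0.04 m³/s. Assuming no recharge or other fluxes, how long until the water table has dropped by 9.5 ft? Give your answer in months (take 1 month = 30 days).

A = 1.7 mi² = 4.403 × 10^6 m²
Δh = 9.5 ft = 2.896 m
ΔV = Sy × A × Δh = 0.12 × 4.403 × 10^6 × 2.896 = 1.53 × 10^6 m³
Q = 0.04 m³/s = 3456 m³/d
t = ΔV / Q = 1.53 × 10^6 m³ / 3456 m³/d = 442.7 d
t = 442.7 d ≈ 14.76 months

t ≈ 14.8 months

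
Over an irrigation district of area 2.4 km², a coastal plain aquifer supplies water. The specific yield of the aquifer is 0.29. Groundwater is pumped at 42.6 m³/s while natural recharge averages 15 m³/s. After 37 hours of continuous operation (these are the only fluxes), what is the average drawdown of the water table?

A = 2.4 km² = 2.4 × 10^6 m²
Net abstraction = 42.6 − 15 = 27.6 m³/s
Q_net = 27.6 m³/s = 2.385 × 10^6 m³/d
t = 37 hours = 1.542 d
ΔV = Q × t = 2.385 × 10^6 m³/d × 1.542 d = 3.676 × 10^6 m³
Δh = ΔV / (Sy × A) = 3.676 × 10^6 / (0.29 × 2.4 × 10^6) = 5.282 m

Δh ≈ 5.28 m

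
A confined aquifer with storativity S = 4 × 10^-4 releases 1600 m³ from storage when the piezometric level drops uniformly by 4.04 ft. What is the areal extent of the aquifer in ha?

Δh = 4.04 ft = 1.231 m
A = ΔV / (S × Δh) = 1600 / (4 × 10^-4 × 1.231) = 3.248 × 10^6 m²
A = 3.248 × 10^6 m² = 324.8 ha

A ≈ 325 ha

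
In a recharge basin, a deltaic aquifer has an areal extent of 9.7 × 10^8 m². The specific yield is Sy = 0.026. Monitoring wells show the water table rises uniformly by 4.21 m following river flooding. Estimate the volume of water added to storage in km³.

ΔV = Sy × A × Δh = 0.026 × 9.7 × 10^8 m² × 4.21 m = 1.062 × 10^8 m³
ΔV = 1.062 × 10^8 m³ = 0.1062 km³

ΔV ≈ 0.106 km³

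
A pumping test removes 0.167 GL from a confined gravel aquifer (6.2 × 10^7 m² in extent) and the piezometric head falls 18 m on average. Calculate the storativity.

S ≈ 1.5 × 10^-4

ΔV = 0.167 GL = 1.67 × 10^5 m³
S = ΔV / (A × Δh) = 1.67 × 10^5 m³ / (6.2 × 10^7 m² × 18 m) = 1.496 × 10^-4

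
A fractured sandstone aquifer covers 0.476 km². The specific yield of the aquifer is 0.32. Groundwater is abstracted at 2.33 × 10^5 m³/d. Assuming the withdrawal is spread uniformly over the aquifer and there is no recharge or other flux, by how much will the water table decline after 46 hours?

A = 0.476 km² = 4.76 × 10^5 m²
t = 46 hours = 1.917 d
ΔV = Q × t = 2.33 × 10^5 m³/d × 1.917 d = 4.466 × 10^5 m³
Δh = ΔV / (Sy × A) = 4.466 × 10^5 / (0.32 × 4.76 × 10^5) = 2.932 m

Δh ≈ 2.93 m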